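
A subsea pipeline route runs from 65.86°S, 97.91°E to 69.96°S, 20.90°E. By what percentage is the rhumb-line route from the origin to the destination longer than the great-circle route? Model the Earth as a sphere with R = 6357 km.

Great circle: σ = 0.4761 rad → d_gc = Rσ = 3026.4 km
Rhumb: Δφ = -0.0716, Δλ = -1.3441, Δψ = -0.1908, q = Δφ/Δψ = 0.3750 → d_rh = R√(Δφ²+q²Δλ²) = 3236.3 km
Excess = (3236.3 − 3026.4) / 3026.4 = 209.9 / 3026.4 = 6.94% ≈ 6.9%

6.9%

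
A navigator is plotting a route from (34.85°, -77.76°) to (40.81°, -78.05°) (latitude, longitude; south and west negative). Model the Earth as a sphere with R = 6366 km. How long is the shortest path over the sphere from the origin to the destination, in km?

663 km

cos σ = sin φ₁ sin φ₂ + cos φ₁ cos φ₂ cos Δλ
      = sin(34.85°)sin(40.81°) + cos(34.85°)cos(40.81°)cos(-0.29°) = 0.9946
σ = 5.964° → d = Rσ = 6366·0.10410 = 663 km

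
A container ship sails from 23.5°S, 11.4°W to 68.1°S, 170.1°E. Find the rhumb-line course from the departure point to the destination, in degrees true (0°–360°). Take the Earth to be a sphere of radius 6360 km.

248.6°

Δψ = ln[tan(π/4+φ₂/2)/tan(π/4+φ₁/2)] = -1.2204
Δλ = -3.1154 rad (taken the short way round)
course = atan2(Δλ, Δψ) = 248.61°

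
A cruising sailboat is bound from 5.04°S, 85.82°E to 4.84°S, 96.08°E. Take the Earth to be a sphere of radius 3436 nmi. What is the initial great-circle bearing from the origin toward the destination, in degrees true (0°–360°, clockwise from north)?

89.3°

N = sin Δλ·cos φ₂ = +0.1775;  D = cos φ₁ sin φ₂ − sin φ₁ cos φ₂ cos Δλ = +0.0021
initial course = atan2(N, D) = 89.33°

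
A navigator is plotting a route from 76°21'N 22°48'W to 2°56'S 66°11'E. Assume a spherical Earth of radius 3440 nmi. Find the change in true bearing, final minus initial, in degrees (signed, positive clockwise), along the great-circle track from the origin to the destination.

Initial bearing θ₁ = atan2(sin Δλ cos φ₂, cos φ₁ sin φ₂ − sin φ₁ cos φ₂ cos Δλ) = 91.68°
Final bearing θ₂ = (initial bearing from the destination back to the start) + 180° = 166.34°
Δθ = θ₂ − θ₁ = +74.7°

+74.7°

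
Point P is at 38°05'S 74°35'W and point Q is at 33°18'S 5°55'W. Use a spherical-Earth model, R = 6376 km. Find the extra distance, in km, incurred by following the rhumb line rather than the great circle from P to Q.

Great circle: cos σ = sin φ₁ sin φ₂ + cos φ₁ cos φ₂ cos Δλ,  σ = 0.9546 rad → d_gc = 6086.2 km
Rhumb line: Δψ = +0.1029, q = Δφ/Δψ = 0.8117, d_rh = R√(Δφ²+q²Δλ²) = 6225.2 km
Excess = 6225.2 − 6086.2 = 139.0 ≈ 139 km

139 km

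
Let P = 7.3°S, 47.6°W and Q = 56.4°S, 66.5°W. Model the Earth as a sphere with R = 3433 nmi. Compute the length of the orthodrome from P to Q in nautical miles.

cos σ = sin φ₁ sin φ₂ + cos φ₁ cos φ₂ cos Δλ
      = sin(-7.30°)sin(-56.40°) + cos(-7.30°)cos(-56.40°)cos(-18.90°) = 0.6251
σ = 51.307° → d = Rσ = 3433·0.89548 = 3074 nmi

3074 nmi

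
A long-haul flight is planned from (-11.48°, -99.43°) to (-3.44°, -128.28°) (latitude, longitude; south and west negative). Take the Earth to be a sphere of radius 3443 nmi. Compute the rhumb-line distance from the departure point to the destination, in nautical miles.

Rhumb course C = atan2(Δλ, Δψ) with Δψ = ln[tan(π/4+φ₂/2)/tan(π/4+φ₁/2)] = +0.1416, Δλ = -0.5035 → C = 285.71°
d = R·|Δφ| / |cos C| = 3443·0.14032 / 0.27079 = 1784 nmi

1784 nmi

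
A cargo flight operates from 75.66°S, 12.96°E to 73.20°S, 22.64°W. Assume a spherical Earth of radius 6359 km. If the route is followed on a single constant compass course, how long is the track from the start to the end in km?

1093 km

Rhumb course C = atan2(Δλ, Δψ) with Δψ = ln[tan(π/4+φ₂/2)/tan(π/4+φ₁/2)] = +0.1603, Δλ = -0.6213 → C = 284.47°
d = R·|Δφ| / |cos C| = 6359·0.04294 / 0.24979 = 1093 km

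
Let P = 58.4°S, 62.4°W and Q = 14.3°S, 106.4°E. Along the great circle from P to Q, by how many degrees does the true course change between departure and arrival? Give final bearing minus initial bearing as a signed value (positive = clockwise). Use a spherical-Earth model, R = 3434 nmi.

Initial bearing θ₁ = atan2(sin Δλ cos φ₂, cos φ₁ sin φ₂ − sin φ₁ cos φ₂ cos Δλ) = 168.67°
Final bearing θ₂ = (initial bearing from the destination back to the start) + 180° = 6.10°
Δθ = θ₂ − θ₁ = -162.6°

-162.6°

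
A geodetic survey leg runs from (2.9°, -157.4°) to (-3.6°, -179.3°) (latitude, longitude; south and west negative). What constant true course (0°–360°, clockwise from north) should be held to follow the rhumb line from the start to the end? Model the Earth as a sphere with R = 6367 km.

253.5°

Δψ = ln[tan(π/4+φ₂/2)/tan(π/4+φ₁/2)] = -0.1135
Δλ = -0.3822 rad (taken the short way round)
course = atan2(Δλ, Δψ) = 253.46°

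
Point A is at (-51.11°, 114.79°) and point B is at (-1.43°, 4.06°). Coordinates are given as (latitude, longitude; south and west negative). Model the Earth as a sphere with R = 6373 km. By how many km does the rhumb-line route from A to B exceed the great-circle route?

Great circle: cos σ = sin φ₁ sin φ₂ + cos φ₁ cos φ₂ cos Δλ,  σ = 1.7749 rad → d_gc = 11311.73 km
Rhumb line: Δψ = +1.0162, q = Δφ/Δψ = 0.8532, d_rh = R√(Δφ²+q²Δλ²) = 11873.22 km
Excess = 11873.22 − 11311.73 = 561.49 ≈ 561 km

561 km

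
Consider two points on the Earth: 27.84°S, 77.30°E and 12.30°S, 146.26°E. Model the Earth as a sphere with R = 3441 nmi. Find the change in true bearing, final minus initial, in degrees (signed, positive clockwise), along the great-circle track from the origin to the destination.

-26.8°

At departure: θ₁ = atan2(sin Δλ cos φ₂, cos φ₁ sin φ₂ − sin φ₁ cos φ₂ cos Δλ) = 91.54°
At arrival: θ₂ = atan2(sin Δλ cos φ₁, −cos φ₂ sin φ₁ + sin φ₂ cos φ₁ cos Δλ) = 64.78°
Δθ = θ₂ − θ₁ = -26.8°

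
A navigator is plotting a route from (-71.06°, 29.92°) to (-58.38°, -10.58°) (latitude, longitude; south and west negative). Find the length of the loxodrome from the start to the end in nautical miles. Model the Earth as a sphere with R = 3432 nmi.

Δψ = ln[tan(π/4+φ₂/2)/tan(π/4+φ₁/2)] = +0.5292;  Δφ = +0.2213 rad,  Δλ = -0.7069 rad
q = Δφ/Δψ = 0.4182
d = R·√(Δφ² + q²Δλ²) = 3432·0.36927 = 1267 nmi

1267 nmi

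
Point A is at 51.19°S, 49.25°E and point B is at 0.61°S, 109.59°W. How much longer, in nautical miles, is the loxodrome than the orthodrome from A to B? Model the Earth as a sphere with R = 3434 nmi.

Great circle: cos σ = sin φ₁ sin φ₂ + cos φ₁ cos φ₂ cos Δλ,  σ = 2.1848 rad → d_gc = 7502.6 nmi
Rhumb line: Δψ = +1.0328, q = Δφ/Δψ = 0.8548, d_rh = R√(Δφ²+q²Δλ²) = 8683.9 nmi
Excess = 8683.9 − 7502.6 = 1181.3 ≈ 1181 nmi

1181 nmi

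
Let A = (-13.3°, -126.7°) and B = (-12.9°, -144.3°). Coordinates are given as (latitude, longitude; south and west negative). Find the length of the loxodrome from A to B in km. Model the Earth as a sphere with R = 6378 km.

Δψ = ln[tan(π/4+φ₂/2)/tan(π/4+φ₁/2)] = +0.0072;  Δφ = +0.0070 rad,  Δλ = -0.3072 rad
q = Δφ/Δψ = 0.9740
d = R·√(Δφ² + q²Δλ²) = 6378·0.29926 = 1909 km

1909 km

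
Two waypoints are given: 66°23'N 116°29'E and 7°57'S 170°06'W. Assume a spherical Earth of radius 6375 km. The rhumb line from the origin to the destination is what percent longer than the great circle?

2.5%

Great circle: σ = 1.5843 rad → d_gc = Rσ = 10099.8 km
Rhumb: Δφ = -1.2974, Δλ = +1.2814, Δψ = -1.7043, q = Δφ/Δψ = 0.7612 → d_rh = R√(Δφ²+q²Δλ²) = 10347.4 km
Excess = (10347.4 − 10099.8) / 10099.8 = 247.6 / 10099.8 = 2.452% ≈ 2.5%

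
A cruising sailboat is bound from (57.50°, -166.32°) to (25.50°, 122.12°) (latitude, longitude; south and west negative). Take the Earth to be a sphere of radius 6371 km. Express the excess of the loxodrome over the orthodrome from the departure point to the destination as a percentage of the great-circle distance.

Great circle: σ = 1.0281 rad → d_gc = Rσ = 6549.7 km
Rhumb: Δφ = -0.5585, Δλ = -1.2490, Δψ = -0.7723, q = Δφ/Δψ = 0.7232 → d_rh = R√(Δφ²+q²Δλ²) = 6765.7 km
Excess = (6765.7 − 6549.7) / 6549.7 = 216.0 / 6549.7 = 3.30% ≈ 3.3%

3.3%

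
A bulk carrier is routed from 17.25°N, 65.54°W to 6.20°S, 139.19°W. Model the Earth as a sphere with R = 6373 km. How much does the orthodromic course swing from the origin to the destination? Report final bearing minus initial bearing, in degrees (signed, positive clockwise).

Initial bearing θ₁ = atan2(sin Δλ cos φ₂, cos φ₁ sin φ₂ − sin φ₁ cos φ₂ cos Δλ) = 258.96°
Final bearing θ₂ = (initial bearing from the destination back to the start) + 180° = 250.54°
Δθ = θ₂ − θ₁ = -8.4°

-8.4°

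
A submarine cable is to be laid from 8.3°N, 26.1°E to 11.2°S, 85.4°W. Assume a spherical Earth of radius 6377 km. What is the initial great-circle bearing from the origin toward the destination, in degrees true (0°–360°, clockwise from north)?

261.3°

N = sin Δλ·cos φ₂ = -0.9127;  D = cos φ₁ sin φ₂ − sin φ₁ cos φ₂ cos Δλ = -0.1403
initial course = atan2(N, D) = 261.26°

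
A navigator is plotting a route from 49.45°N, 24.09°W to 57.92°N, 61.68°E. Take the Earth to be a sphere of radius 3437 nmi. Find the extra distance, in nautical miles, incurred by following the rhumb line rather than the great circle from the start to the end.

Great circle: cos σ = sin φ₁ sin φ₂ + cos φ₁ cos φ₂ cos Δλ,  σ = 0.8376 rad → d_gc = 2878.66 nmi
Rhumb line: Δψ = +0.2507, q = Δφ/Δψ = 0.5897, d_rh = R√(Δφ²+q²Δλ²) = 3076.20 nmi
Excess = 3076.20 − 2878.66 = 197.54 ≈ 198 nmi

198 nmi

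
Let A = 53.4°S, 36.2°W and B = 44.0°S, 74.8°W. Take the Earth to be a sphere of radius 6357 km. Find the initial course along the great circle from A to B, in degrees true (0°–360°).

θ = atan2( sin Δλ·cos φ₂ ,  cos φ₁ sin φ₂ − sin φ₁ cos φ₂ cos Δλ )
  = atan2(-0.4488, +0.0372) = 274.73°

274.7°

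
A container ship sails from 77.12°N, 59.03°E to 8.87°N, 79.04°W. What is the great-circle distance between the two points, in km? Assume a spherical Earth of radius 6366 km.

10086 km

Haversine: a = sin²(Δφ/2)+cos φ₁ cos φ₂ sin²(Δλ/2) = 0.50677;  σ = 2·atan2(√a,√(1−a))
σ = 90.776° → d = Rσ = 6366·1.58434 = 10086 km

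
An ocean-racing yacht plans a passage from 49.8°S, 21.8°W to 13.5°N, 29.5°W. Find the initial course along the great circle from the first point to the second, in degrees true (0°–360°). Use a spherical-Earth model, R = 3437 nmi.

N = sin Δλ·cos φ₂ = -0.1303;  D = cos φ₁ sin φ₂ − sin φ₁ cos φ₂ cos Δλ = +0.8867
initial course = atan2(N, D) = 351.64°

351.6°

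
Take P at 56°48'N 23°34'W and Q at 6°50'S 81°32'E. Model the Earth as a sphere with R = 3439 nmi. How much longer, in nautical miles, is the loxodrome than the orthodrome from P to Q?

Great circle: cos σ = sin φ₁ sin φ₂ + cos φ₁ cos φ₂ cos Δλ,  σ = 1.8144 rad → d_gc = 6239.68 nmi
Rhumb line: Δψ = -1.3298, q = Δφ/Δψ = 0.8352, d_rh = R√(Δφ²+q²Δλ²) = 6507.20 nmi
Excess = 6507.20 − 6239.68 = 267.52 ≈ 268 nmi

268 nmi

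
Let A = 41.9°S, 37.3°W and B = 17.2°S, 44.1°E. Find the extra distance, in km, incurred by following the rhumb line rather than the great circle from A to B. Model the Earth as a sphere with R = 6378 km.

203 km

Great circle: cos σ = sin φ₁ sin φ₂ + cos φ₁ cos φ₂ cos Δλ,  σ = 1.2621 rad → d_gc = 8049.7 km
Rhumb line: Δψ = +0.5020, q = Δφ/Δψ = 0.8587, d_rh = R√(Δφ²+q²Δλ²) = 8252.7 km
Excess = 8252.7 − 8049.7 = 203.0 ≈ 203 km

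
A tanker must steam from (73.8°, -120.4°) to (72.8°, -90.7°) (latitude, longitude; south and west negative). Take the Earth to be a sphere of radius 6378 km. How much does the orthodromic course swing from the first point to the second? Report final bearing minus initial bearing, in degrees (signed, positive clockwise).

Initial bearing θ₁ = atan2(sin Δλ cos φ₂, cos φ₁ sin φ₂ − sin φ₁ cos φ₂ cos Δλ) = 82.28°
Final bearing θ₂ = (initial bearing from the destination back to the start) + 180° = 110.78°
Δθ = θ₂ − θ₁ = +28.5°

+28.5°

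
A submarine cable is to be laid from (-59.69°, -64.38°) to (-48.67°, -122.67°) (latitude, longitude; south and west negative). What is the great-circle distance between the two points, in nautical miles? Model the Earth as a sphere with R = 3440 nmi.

2075 nmi

Haversine: a = sin²(Δφ/2)+cos φ₁ cos φ₂ sin²(Δλ/2) = 0.08827;  σ = 2·atan2(√a,√(1−a))
σ = 34.568° → d = Rσ = 3440·0.60332 = 2075 nmi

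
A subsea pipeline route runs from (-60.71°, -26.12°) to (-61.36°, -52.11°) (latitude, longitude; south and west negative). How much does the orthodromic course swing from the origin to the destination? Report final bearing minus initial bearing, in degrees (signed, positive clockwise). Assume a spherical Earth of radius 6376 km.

+22.8°

Initial bearing θ₁ = atan2(sin Δλ cos φ₂, cos φ₁ sin φ₂ − sin φ₁ cos φ₂ cos Δλ) = 255.68°
Final bearing θ₂ = (initial bearing from the destination back to the start) + 180° = 278.51°
Δθ = θ₂ − θ₁ = +22.8°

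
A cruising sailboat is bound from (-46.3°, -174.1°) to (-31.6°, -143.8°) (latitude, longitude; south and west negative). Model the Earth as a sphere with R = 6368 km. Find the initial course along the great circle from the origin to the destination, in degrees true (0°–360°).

68.5°

N = sin Δλ·cos φ₂ = +0.4297;  D = cos φ₁ sin φ₂ − sin φ₁ cos φ₂ cos Δλ = +0.1696
initial course = atan2(N, D) = 68.46°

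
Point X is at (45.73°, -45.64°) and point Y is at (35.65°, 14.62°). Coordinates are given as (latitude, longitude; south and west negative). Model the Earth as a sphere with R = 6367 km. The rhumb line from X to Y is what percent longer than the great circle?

2.1%

Great circle: σ = 0.7972 rad → d_gc = Rσ = 5075.7 km
Rhumb: Δφ = -0.1759, Δλ = +1.0517, Δψ = -0.2328, q = Δφ/Δψ = 0.7558 → d_rh = R√(Δφ²+q²Δλ²) = 5183.7 km
Excess = (5183.7 − 5075.7) / 5075.7 = 108.0 / 5075.7 = 2.13% ≈ 2.1%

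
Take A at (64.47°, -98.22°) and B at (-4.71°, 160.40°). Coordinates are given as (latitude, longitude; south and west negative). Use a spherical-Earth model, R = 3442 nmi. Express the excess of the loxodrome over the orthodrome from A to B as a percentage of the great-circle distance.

Great circle: σ = 1.7303 rad → d_gc = Rσ = 5955.8 nmi
Rhumb: Δφ = -1.2074, Δλ = -1.7694, Δψ = -1.5671, q = Δφ/Δψ = 0.7705 → d_rh = R√(Δφ²+q²Δλ²) = 6268.3 nmi
Excess = (6268.3 − 5955.8) / 5955.8 = 312.5 / 5955.8 = 5.247% ≈ 5.2%

5.2%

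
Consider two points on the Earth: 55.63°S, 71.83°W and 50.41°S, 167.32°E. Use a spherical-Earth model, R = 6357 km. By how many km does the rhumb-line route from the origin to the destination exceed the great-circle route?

Great circle: cos σ = sin φ₁ sin φ₂ + cos φ₁ cos φ₂ cos Δλ,  σ = 1.1022 rad → d_gc = 7007.0 km
Rhumb line: Δψ = +0.1517, q = Δφ/Δψ = 0.6006, d_rh = R√(Δφ²+q²Δλ²) = 8073.8 km
Excess = 8073.8 − 7007.0 = 1066.8 ≈ 1067 km

1067 km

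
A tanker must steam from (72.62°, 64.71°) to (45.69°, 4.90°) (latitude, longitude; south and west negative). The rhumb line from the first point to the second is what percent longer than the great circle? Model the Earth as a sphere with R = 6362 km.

Great circle: σ = 0.6635 rad → d_gc = Rσ = 4221.3 km
Rhumb: Δφ = -0.4700, Δλ = -1.0439, Δψ = -0.9798, q = Δφ/Δψ = 0.4797 → d_rh = R√(Δφ²+q²Δλ²) = 4369.2 km
Excess = (4369.2 − 4221.3) / 4221.3 = 147.9 / 4221.3 = 3.50% ≈ 3.5%

3.5%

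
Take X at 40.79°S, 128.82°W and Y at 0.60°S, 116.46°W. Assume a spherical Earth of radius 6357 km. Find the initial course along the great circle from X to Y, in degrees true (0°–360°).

N = sin Δλ·cos φ₂ = +0.2140;  D = cos φ₁ sin φ₂ − sin φ₁ cos φ₂ cos Δλ = +0.6302
initial course = atan2(N, D) = 18.76°

18.8°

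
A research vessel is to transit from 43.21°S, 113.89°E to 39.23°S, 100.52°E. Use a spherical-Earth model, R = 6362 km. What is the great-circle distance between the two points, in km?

Haversine: a = sin²(Δφ/2)+cos φ₁ cos φ₂ sin²(Δλ/2) = 0.00886;  σ = 2·atan2(√a,√(1−a))
σ = 10.800° → d = Rσ = 6362·0.18850 = 1199 km

1199 km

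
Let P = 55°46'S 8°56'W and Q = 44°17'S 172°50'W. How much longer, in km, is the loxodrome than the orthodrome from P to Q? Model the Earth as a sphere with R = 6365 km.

Great circle: cos σ = sin φ₁ sin φ₂ + cos φ₁ cos φ₂ cos Δλ,  σ = 1.3793 rad → d_gc = 8779.4 km
Rhumb line: Δψ = +0.3140, q = Δφ/Δψ = 0.6383, d_rh = R√(Δφ²+q²Δλ²) = 11691.7 km
Excess = 11691.7 − 8779.4 = 2912.3 ≈ 2912 km

2912 km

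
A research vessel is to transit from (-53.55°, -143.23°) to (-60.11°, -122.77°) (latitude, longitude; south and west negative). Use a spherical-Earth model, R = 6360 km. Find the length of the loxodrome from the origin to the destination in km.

Rhumb course C = atan2(Δλ, Δψ) with Δψ = ln[tan(π/4+φ₂/2)/tan(π/4+φ₁/2)] = -0.2099, Δλ = +0.3571 → C = 120.45°
d = R·|Δφ| / |cos C| = 6360·0.11449 / 0.50677 = 1437 km

1437 km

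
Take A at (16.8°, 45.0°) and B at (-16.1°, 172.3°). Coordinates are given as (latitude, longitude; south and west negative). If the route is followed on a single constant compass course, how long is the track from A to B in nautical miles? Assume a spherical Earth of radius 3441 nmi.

7794 nmi

Rhumb course C = atan2(Δλ, Δψ) with Δψ = ln[tan(π/4+φ₂/2)/tan(π/4+φ₁/2)] = -0.5823, Δλ = +2.2218 → C = 104.69°
d = R·|Δφ| / |cos C| = 3441·0.57421 / 0.25351 = 7794 nmi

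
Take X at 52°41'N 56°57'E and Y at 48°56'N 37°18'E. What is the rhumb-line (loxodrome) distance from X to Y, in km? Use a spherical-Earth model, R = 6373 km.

Rhumb course C = atan2(Δλ, Δψ) with Δψ = ln[tan(π/4+φ₂/2)/tan(π/4+φ₁/2)] = -0.1036, Δλ = -0.3430 → C = 253.18°
d = R·|Δφ| / |cos C| = 6373·0.06545 / 0.28929 = 1442 km

1442 km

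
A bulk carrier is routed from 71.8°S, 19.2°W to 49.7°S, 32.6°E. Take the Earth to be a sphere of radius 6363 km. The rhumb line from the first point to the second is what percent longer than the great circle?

2.7%

Great circle: σ = 0.5559 rad → d_gc = Rσ = 3537.0 km
Rhumb: Δφ = +0.3857, Δλ = +0.9041, Δψ = +0.8289, q = Δφ/Δψ = 0.4653 → d_rh = R√(Δφ²+q²Δλ²) = 3631.7 km
Excess = (3631.7 − 3537.0) / 3537.0 = 94.7 / 3537.0 = 2.68% ≈ 2.7%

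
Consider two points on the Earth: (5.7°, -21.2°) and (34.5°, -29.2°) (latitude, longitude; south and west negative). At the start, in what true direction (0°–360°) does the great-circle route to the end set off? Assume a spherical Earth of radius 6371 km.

346.6°

θ = atan2( sin Δλ·cos φ₂ ,  cos φ₁ sin φ₂ − sin φ₁ cos φ₂ cos Δλ )
  = atan2(-0.1147, +0.4826) = 346.63°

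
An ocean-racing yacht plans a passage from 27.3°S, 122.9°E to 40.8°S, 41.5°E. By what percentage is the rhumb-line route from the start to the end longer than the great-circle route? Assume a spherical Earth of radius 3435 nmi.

3.1%

Great circle: σ = 1.1590 rad → d_gc = Rσ = 3981.1 nmi
Rhumb: Δφ = -0.2356, Δλ = -1.4207, Δψ = -0.2856, q = Δφ/Δψ = 0.8249 → d_rh = R√(Δφ²+q²Δλ²) = 4106.0 nmi
Excess = (4106.0 − 3981.1) / 3981.1 = 124.9 / 3981.1 = 3.14% ≈ 3.1%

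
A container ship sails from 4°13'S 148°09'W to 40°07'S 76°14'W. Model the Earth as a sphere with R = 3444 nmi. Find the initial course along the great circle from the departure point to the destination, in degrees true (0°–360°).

θ = atan2( sin Δλ·cos φ₂ ,  cos φ₁ sin φ₂ − sin φ₁ cos φ₂ cos Δλ )
  = atan2(+0.7270, -0.6251) = 130.69°

130.7°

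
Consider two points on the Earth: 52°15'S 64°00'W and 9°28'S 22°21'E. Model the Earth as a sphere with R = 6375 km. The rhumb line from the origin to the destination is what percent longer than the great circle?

3.3%

Great circle: σ = 1.4015 rad → d_gc = Rσ = 8934.5 km
Rhumb: Δφ = +0.7467, Δλ = +1.5071, Δψ = +0.9073, q = Δφ/Δψ = 0.8230 → d_rh = R√(Δφ²+q²Δλ²) = 9229.6 km
Excess = (9229.6 − 8934.5) / 8934.5 = 295.1 / 8934.5 = 3.30% ≈ 3.3%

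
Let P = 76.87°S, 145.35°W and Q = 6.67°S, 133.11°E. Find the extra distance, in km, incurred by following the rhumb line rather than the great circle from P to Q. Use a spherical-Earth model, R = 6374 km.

Great circle: cos σ = sin φ₁ sin φ₂ + cos φ₁ cos φ₂ cos Δλ,  σ = 1.4240 rad → d_gc = 9076.3 km
Rhumb line: Δψ = +2.0454, q = Δφ/Δψ = 0.5990, d_rh = R√(Δφ²+q²Δλ²) = 9513.9 km
Excess = 9513.9 − 9076.3 = 437.6 ≈ 438 km

438 km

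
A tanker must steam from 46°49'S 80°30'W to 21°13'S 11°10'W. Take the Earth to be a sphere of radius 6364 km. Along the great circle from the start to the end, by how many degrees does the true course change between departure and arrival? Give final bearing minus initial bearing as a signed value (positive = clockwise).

Initial bearing θ₁ = atan2(sin Δλ cos φ₂, cos φ₁ sin φ₂ − sin φ₁ cos φ₂ cos Δλ) = 90.51°
Final bearing θ₂ = (initial bearing from the destination back to the start) + 180° = 47.23°
Δθ = θ₂ − θ₁ = -43.3°

-43.3°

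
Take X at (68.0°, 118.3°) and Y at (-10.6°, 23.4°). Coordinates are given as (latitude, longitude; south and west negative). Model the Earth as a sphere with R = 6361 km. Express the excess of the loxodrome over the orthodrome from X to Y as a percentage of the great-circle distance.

Great circle: σ = 1.7742 rad → d_gc = Rσ = 11285.7 km
Rhumb: Δφ = -1.3718, Δλ = -1.6563, Δψ = -1.8240, q = Δφ/Δψ = 0.7521 → d_rh = R√(Δφ²+q²Δλ²) = 11787.1 km
Excess = (11787.1 − 11285.7) / 11285.7 = 501.4 / 11285.7 = 4.44% ≈ 4.4%

4.4%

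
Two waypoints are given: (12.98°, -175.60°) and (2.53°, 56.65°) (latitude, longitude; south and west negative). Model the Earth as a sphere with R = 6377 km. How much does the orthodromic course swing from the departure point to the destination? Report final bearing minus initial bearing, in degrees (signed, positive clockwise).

Initial bearing θ₁ = atan2(sin Δλ cos φ₂, cos φ₁ sin φ₂ − sin φ₁ cos φ₂ cos Δλ) = 282.86°
Final bearing θ₂ = (initial bearing from the destination back to the start) + 180° = 251.97°
Δθ = θ₂ − θ₁ = -30.9°

-30.9°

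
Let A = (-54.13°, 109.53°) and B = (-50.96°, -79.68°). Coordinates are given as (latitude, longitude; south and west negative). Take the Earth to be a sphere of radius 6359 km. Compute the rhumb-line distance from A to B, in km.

Δψ = ln[tan(π/4+φ₂/2)/tan(π/4+φ₁/2)] = +0.0910;  Δφ = +0.0553 rad,  Δλ = +2.9808 rad
q = Δφ/Δψ = 0.6078
d = R·√(Δφ² + q²Δλ²) = 6359·1.81259 = 11526 km

11526 km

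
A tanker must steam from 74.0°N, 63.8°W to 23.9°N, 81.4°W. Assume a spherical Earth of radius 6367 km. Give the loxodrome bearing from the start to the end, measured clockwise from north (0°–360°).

Δψ = ln[tan(π/4+φ₂/2)/tan(π/4+φ₁/2)] = -1.5325
Δλ = -0.3072 rad (taken the short way round)
course = atan2(Δλ, Δψ) = 191.33°

191.3°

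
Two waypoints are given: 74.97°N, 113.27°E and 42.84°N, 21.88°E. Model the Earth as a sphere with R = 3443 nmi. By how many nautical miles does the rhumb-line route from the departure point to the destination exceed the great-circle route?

Great circle: cos σ = sin φ₁ sin φ₂ + cos φ₁ cos φ₂ cos Δλ,  σ = 0.8605 rad → d_gc = 2962.6 nmi
Rhumb line: Δψ = -1.1965, q = Δφ/Δψ = 0.4687, d_rh = R√(Δφ²+q²Δλ²) = 3217.5 nmi
Excess = 3217.5 − 2962.6 = 254.9 ≈ 255 nmi

255 nmi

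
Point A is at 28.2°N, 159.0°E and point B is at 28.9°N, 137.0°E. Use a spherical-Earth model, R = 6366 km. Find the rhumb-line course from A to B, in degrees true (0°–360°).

272.1°

Δψ = ln[tan(π/4+φ₂/2)/tan(π/4+φ₁/2)] = +0.0139
Δλ = -0.3840 rad (taken the short way round)
course = atan2(Δλ, Δψ) = 272.07°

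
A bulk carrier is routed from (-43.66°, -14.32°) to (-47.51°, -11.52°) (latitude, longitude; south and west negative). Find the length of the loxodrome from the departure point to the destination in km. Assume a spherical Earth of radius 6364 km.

Rhumb course C = atan2(Δλ, Δψ) with Δψ = ln[tan(π/4+φ₂/2)/tan(π/4+φ₁/2)] = -0.0961, Δλ = +0.0489 → C = 153.04°
d = R·|Δφ| / |cos C| = 6364·0.06720 / 0.89131 = 480 km

480 km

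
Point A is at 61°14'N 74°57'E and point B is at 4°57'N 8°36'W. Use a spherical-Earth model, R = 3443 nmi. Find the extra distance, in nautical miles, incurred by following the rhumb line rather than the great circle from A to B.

179 nmi

Great circle: cos σ = sin φ₁ sin φ₂ + cos φ₁ cos φ₂ cos Δλ,  σ = 1.4409 rad → d_gc = 4961.1 nmi
Rhumb line: Δψ = -1.2743, q = Δφ/Δψ = 0.7709, d_rh = R√(Δφ²+q²Δλ²) = 5139.8 nmi
Excess = 5139.8 − 4961.1 = 178.7 ≈ 179 nmi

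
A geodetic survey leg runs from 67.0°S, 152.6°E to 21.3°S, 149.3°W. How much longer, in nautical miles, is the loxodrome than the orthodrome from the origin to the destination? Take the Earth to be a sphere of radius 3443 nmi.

83 nmi

Great circle: cos σ = sin φ₁ sin φ₂ + cos φ₁ cos φ₂ cos Δλ,  σ = 1.0160 rad → d_gc = 3498.2 nmi
Rhumb line: Δψ = +1.2117, q = Δφ/Δψ = 0.6583, d_rh = R√(Δφ²+q²Δλ²) = 3581.0 nmi
Excess = 3581.0 − 3498.2 = 82.8 ≈ 83 nmi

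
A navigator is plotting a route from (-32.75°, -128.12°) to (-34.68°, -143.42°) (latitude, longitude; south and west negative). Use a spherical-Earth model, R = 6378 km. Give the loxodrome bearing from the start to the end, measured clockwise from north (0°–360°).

261.4°

Δψ = ln[tan(π/4+φ₂/2)/tan(π/4+φ₁/2)] = -0.0405
Δλ = -0.2670 rad (taken the short way round)
course = atan2(Δλ, Δψ) = 261.38°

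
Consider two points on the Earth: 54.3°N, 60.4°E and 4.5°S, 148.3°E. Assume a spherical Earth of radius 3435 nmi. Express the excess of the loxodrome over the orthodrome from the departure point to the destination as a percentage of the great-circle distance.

2.6%

Great circle: σ = 1.6132 rad → d_gc = Rσ = 5541.4 nmi
Rhumb: Δφ = -1.0263, Δλ = +1.5341, Δψ = -1.2117, q = Δφ/Δψ = 0.8469 → d_rh = R√(Δφ²+q²Δλ²) = 5687.4 nmi
Excess = (5687.4 − 5541.4) / 5541.4 = 146.0 / 5541.4 = 2.63% ≈ 2.6%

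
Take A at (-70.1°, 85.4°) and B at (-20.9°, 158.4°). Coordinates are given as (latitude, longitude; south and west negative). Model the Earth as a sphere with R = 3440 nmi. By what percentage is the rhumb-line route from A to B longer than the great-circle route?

Great circle: σ = 1.1281 rad → d_gc = Rσ = 3880.6 nmi
Rhumb: Δφ = +0.8587, Δλ = +1.2741, Δψ = +1.3674, q = Δφ/Δψ = 0.6280 → d_rh = R√(Δφ²+q²Δλ²) = 4037.5 nmi
Excess = (4037.5 − 3880.6) / 3880.6 = 156.9 / 3880.6 = 4.04% ≈ 4.0%

4.0%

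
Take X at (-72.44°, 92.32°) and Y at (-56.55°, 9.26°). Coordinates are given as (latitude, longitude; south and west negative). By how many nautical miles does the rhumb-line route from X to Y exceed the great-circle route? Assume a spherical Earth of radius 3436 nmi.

164 nmi

Great circle: cos σ = sin φ₁ sin φ₂ + cos φ₁ cos φ₂ cos Δλ,  σ = 0.6171 rad → d_gc = 2120.2 nmi
Rhumb line: Δψ = +0.6655, q = Δφ/Δψ = 0.4167, d_rh = R√(Δφ²+q²Δλ²) = 2283.9 nmi
Excess = 2283.9 − 2120.2 = 163.7 ≈ 164 nmi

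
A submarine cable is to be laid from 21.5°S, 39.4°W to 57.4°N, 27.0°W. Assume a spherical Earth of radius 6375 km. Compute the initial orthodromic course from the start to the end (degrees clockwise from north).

θ = atan2( sin Δλ·cos φ₂ ,  cos φ₁ sin φ₂ − sin φ₁ cos φ₂ cos Δλ )
  = atan2(+0.1157, +0.9767) = 6.76°

6.8°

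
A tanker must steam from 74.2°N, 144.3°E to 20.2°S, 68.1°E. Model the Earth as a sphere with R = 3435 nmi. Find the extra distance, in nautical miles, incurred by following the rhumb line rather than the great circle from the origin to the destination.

Great circle: cos σ = sin φ₁ sin φ₂ + cos φ₁ cos φ₂ cos Δλ,  σ = 1.8455 rad → d_gc = 6339.4 nmi
Rhumb line: Δψ = -2.3351, q = Δφ/Δψ = 0.7056, d_rh = R√(Δφ²+q²Δλ²) = 6513.0 nmi
Excess = 6513.0 − 6339.4 = 173.6 ≈ 174 nmi

174 nmi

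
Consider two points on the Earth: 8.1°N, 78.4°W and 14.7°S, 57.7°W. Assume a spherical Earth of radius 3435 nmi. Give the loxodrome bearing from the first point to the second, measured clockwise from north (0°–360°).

138.0°

Δψ = ln[tan(π/4+φ₂/2)/tan(π/4+φ₁/2)] = -0.4013
Δλ = +0.3613 rad (taken the short way round)
course = atan2(Δλ, Δψ) = 138.00°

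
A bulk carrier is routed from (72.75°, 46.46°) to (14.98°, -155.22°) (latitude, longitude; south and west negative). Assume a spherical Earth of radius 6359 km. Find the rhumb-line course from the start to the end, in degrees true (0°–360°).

120.4°

Meridional parts: M(φ₁)=+1.8860, M(φ₂)=+0.2645 → ΔM = -1.6215;  Δλ = +2.7632 rad
tan C = Δλ / ΔM = -1.7041 → C = 120.41°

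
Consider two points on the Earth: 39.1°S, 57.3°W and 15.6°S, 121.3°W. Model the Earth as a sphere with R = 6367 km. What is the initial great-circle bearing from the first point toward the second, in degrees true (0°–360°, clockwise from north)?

θ = atan2( sin Δλ·cos φ₂ ,  cos φ₁ sin φ₂ − sin φ₁ cos φ₂ cos Δλ )
  = atan2(-0.8657, +0.0576) = 273.81°

273.8°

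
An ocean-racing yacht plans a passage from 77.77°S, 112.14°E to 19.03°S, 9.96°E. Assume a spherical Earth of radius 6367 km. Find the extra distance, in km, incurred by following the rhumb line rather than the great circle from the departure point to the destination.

745 km

Great circle: cos σ = sin φ₁ sin φ₂ + cos φ₁ cos φ₂ cos Δλ,  σ = 1.2907 rad → d_gc = 8218.1 km
Rhumb line: Δψ = +1.8953, q = Δφ/Δψ = 0.5409, d_rh = R√(Δφ²+q²Δλ²) = 8962.9 km
Excess = 8962.9 − 8218.1 = 744.8 ≈ 745 km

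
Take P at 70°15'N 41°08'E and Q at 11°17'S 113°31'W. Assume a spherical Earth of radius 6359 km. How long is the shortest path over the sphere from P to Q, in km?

13199 km

cos σ = sin φ₁ sin φ₂ + cos φ₁ cos φ₂ cos Δλ
      = sin(70.25°)sin(-11.28°) + cos(70.25°)cos(-11.28°)cos(-154.65°) = -0.4836
σ = 118.923° → d = Rσ = 6359·2.07559 = 13199 km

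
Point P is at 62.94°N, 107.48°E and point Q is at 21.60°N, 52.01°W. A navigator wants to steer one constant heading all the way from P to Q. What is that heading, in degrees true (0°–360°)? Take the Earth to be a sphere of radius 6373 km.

Meridional parts: M(φ₁)=+1.4245, M(φ₂)=+0.3863 → ΔM = -1.0382;  Δλ = -2.7836 rad
tan C = Δλ / ΔM = +2.6811 → C = 249.55°

249.5°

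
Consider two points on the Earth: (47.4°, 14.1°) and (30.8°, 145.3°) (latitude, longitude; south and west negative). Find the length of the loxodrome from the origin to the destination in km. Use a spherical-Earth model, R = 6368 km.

Δψ = ln[tan(π/4+φ₂/2)/tan(π/4+φ₁/2)] = -0.3764;  Δφ = -0.2897 rad,  Δλ = +2.2899 rad
q = Δφ/Δψ = 0.7697
d = R·√(Δφ² + q²Δλ²) = 6368·1.78617 = 11374 km

11374 km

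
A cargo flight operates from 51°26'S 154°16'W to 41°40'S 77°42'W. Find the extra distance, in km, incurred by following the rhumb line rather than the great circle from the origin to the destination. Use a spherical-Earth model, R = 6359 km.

Great circle: cos σ = sin φ₁ sin φ₂ + cos φ₁ cos φ₂ cos Δλ,  σ = 0.8918 rad → d_gc = 5671.2 km
Rhumb line: Δψ = +0.2488, q = Δφ/Δψ = 0.6850, d_rh = R√(Δφ²+q²Δλ²) = 5921.2 km
Excess = 5921.2 − 5671.2 = 250.0 ≈ 250 km

250 km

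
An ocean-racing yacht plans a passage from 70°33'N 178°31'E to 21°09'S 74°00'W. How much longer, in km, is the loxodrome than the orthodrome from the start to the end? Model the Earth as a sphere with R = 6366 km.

Great circle: cos σ = sin φ₁ sin φ₂ + cos φ₁ cos φ₂ cos Δλ,  σ = 2.0192 rad → d_gc = 12854.2 km
Rhumb line: Δψ = -2.1417, q = Δφ/Δψ = 0.7473, d_rh = R√(Δφ²+q²Δλ²) = 13544.4 km
Excess = 13544.4 − 12854.2 = 690.2 ≈ 690 km

690 km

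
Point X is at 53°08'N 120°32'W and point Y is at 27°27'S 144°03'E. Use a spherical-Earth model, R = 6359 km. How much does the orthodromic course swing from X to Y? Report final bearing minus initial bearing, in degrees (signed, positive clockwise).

-35.5°

At departure: θ₁ = atan2(sin Δλ cos φ₂, cos φ₁ sin φ₂ − sin φ₁ cos φ₂ cos Δλ) = 256.66°
At arrival: θ₂ = atan2(sin Δλ cos φ₁, −cos φ₂ sin φ₁ + sin φ₂ cos φ₁ cos Δλ) = 221.13°
Δθ = θ₂ − θ₁ = -35.5°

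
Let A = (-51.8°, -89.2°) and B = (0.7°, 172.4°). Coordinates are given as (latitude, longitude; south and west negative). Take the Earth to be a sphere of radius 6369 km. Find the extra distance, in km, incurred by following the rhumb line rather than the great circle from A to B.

Great circle: cos σ = sin φ₁ sin φ₂ + cos φ₁ cos φ₂ cos Δλ,  σ = 1.6709 rad → d_gc = 10641.9 km
Rhumb line: Δψ = +1.0727, q = Δφ/Δψ = 0.8542, d_rh = R√(Δφ²+q²Δλ²) = 11016.0 km
Excess = 11016.0 − 10641.9 = 374.1 ≈ 374 km

374 km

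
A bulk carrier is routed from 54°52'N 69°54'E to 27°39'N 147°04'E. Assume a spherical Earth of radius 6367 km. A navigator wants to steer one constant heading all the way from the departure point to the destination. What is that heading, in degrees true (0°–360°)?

115.7°

Meridional parts: M(φ₁)=+1.1502, M(φ₂)=+0.5025 → ΔM = -0.6477;  Δλ = +1.3468 rad
tan C = Δλ / ΔM = -2.0794 → C = 115.68°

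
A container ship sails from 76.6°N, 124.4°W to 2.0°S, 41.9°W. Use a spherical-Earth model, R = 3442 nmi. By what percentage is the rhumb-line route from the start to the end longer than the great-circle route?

4.5%

Great circle: σ = 1.5745 rad → d_gc = Rσ = 5419.5 nmi
Rhumb: Δφ = -1.3718, Δλ = +1.4399, Δψ = -2.1765, q = Δφ/Δψ = 0.6303 → d_rh = R√(Δφ²+q²Δλ²) = 5661.6 nmi
Excess = (5661.6 − 5419.5) / 5419.5 = 242.1 / 5419.5 = 4.47% ≈ 4.5%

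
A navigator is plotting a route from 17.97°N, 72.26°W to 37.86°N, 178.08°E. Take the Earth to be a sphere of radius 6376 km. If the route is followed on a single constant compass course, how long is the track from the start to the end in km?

10925 km

Δψ = ln[tan(π/4+φ₂/2)/tan(π/4+φ₁/2)] = +0.3960;  Δφ = +0.3471 rad,  Δλ = -1.9139 rad
q = Δφ/Δψ = 0.8767
d = R·√(Δφ² + q²Δλ²) = 6376·1.71342 = 10925 km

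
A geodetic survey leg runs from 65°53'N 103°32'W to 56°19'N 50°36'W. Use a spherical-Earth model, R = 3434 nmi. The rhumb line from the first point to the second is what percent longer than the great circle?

Great circle: σ = 0.4600 rad → d_gc = Rσ = 1579.5 nmi
Rhumb: Δφ = -0.1670, Δλ = +0.9239, Δψ = -0.3486, q = Δφ/Δψ = 0.4790 → d_rh = R√(Δφ²+q²Δλ²) = 1624.2 nmi
Excess = (1624.2 − 1579.5) / 1579.5 = 44.7 / 1579.5 = 2.83% ≈ 2.8%

2.8%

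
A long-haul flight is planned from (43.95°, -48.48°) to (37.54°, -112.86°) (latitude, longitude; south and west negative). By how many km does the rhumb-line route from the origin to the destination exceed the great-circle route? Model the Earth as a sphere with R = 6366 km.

131 km

Great circle: cos σ = sin φ₁ sin φ₂ + cos φ₁ cos φ₂ cos Δλ,  σ = 0.8370 rad → d_gc = 5328.1 km
Rhumb line: Δψ = -0.1479, q = Δφ/Δψ = 0.7566, d_rh = R√(Δφ²+q²Δλ²) = 5459.0 km
Excess = 5459.0 − 5328.1 = 130.9 ≈ 131 km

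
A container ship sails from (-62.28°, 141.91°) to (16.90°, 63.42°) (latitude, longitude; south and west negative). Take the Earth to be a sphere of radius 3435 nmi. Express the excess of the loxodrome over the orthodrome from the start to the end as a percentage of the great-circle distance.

2.0%

Great circle: σ = 1.7401 rad → d_gc = Rσ = 5977.4 nmi
Rhumb: Δφ = +1.3820, Δλ = -1.3699, Δψ = +1.6988, q = Δφ/Δψ = 0.8135 → d_rh = R√(Δφ²+q²Δλ²) = 6098.2 nmi
Excess = (6098.2 − 5977.4) / 5977.4 = 120.8 / 5977.4 = 2.02% ≈ 2.0%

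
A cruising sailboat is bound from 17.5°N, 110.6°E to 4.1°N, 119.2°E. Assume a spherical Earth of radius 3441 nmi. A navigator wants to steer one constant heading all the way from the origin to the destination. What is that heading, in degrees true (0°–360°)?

Δψ = ln[tan(π/4+φ₂/2)/tan(π/4+φ₁/2)] = -0.2387
Δλ = +0.1501 rad (taken the short way round)
course = atan2(Δλ, Δψ) = 147.84°

147.8°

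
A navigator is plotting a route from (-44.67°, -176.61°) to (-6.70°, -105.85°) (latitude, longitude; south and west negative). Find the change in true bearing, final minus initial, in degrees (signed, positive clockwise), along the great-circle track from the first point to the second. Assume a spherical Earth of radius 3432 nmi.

At departure: θ₁ = atan2(sin Δλ cos φ₂, cos φ₁ sin φ₂ − sin φ₁ cos φ₂ cos Δλ) = 81.08°
At arrival: θ₂ = atan2(sin Δλ cos φ₁, −cos φ₂ sin φ₁ + sin φ₂ cos φ₁ cos Δλ) = 45.02°
Δθ = θ₂ − θ₁ = -36.1°

-36.1°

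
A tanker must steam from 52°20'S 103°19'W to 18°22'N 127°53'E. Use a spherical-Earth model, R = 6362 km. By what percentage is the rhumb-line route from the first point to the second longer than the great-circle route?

Great circle: σ = 2.2304 rad → d_gc = Rσ = 14189.9 km
Rhumb: Δφ = +1.2339, Δλ = -2.2480, Δψ = +1.4018, q = Δφ/Δψ = 0.8802 → d_rh = R√(Δφ²+q²Δλ²) = 14836.0 km
Excess = (14836.0 − 14189.9) / 14189.9 = 646.1 / 14189.9 = 4.553% ≈ 4.6%

4.6%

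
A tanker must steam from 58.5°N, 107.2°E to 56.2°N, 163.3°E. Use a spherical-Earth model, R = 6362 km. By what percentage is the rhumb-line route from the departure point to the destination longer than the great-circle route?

Great circle: σ = 0.5143 rad → d_gc = Rσ = 3271.9 km
Rhumb: Δφ = -0.0401, Δλ = +0.9791, Δψ = -0.0744, q = Δφ/Δψ = 0.5393 → d_rh = R√(Δφ²+q²Δλ²) = 3369.1 km
Excess = (3369.1 − 3271.9) / 3271.9 = 97.2 / 3271.9 = 2.97% ≈ 3.0%

3.0%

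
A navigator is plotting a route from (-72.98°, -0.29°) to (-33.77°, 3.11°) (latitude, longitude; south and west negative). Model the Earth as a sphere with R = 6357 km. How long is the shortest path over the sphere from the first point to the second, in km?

cos σ = sin φ₁ sin φ₂ + cos φ₁ cos φ₂ cos Δλ
      = sin(-72.98°)sin(-33.77°) + cos(-72.98°)cos(-33.77°)cos(3.40°) = 0.7744
σ = 39.249° → d = Rσ = 6357·0.68502 = 4355 km

4355 km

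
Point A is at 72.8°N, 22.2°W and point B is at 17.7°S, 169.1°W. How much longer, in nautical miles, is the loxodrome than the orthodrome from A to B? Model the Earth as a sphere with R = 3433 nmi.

Great circle: cos σ = sin φ₁ sin φ₂ + cos φ₁ cos φ₂ cos Δλ,  σ = 2.1252 rad → d_gc = 7295.8 nmi
Rhumb line: Δψ = -2.2029, q = Δφ/Δψ = 0.7170, d_rh = R√(Δφ²+q²Δλ²) = 8320.7 nmi
Excess = 8320.7 − 7295.8 = 1024.9 ≈ 1025 nmi

1025 nmi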